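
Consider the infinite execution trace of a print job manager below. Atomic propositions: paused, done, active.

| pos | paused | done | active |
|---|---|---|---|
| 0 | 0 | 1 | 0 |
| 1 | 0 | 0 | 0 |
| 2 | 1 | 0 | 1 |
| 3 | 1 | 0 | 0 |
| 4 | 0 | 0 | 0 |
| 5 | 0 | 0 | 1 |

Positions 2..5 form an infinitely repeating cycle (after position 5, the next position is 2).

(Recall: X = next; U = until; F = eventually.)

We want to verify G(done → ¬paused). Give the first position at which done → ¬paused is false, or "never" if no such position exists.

done → ¬paused holds at every position 0..5, and those are all the positions the trace ever visits, so the invariant G(done → ¬paused) is never violated.

never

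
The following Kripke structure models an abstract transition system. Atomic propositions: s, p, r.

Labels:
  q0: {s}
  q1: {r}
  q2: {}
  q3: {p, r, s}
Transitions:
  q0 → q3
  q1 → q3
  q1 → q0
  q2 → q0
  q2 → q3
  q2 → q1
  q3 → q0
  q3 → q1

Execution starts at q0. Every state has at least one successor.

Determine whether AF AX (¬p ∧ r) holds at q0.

States satisfying AX (¬p ∧ r): ∅.
States satisfying AF AX (¬p ∧ r): ∅.
There is a path from q0 along which AX (¬p ∧ r) never holds.
q0 ∉ Sat(AF AX (¬p ∧ r)).

Violated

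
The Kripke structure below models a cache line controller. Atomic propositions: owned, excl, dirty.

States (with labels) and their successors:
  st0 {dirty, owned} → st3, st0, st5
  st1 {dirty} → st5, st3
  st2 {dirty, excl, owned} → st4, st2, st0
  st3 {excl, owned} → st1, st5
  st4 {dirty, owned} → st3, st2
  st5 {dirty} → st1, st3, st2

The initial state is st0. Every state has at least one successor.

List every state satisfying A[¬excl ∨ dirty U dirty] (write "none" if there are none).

States satisfying ¬excl ∨ dirty: {st0, st1, st2, st4, st5}.
States satisfying dirty: {st0, st1, st2, st4, st5}.
States satisfying A[¬excl ∨ dirty U dirty]: {st0, st1, st2, st4, st5}.

{st0, st1, st2, st4, st5}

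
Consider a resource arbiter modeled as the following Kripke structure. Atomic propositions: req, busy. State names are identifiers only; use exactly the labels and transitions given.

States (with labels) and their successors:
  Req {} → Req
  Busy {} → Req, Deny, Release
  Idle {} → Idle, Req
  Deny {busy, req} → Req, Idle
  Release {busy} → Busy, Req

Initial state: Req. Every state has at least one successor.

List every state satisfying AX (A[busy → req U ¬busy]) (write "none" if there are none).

States satisfying A[busy → req U ¬busy]: {Req, Busy, Idle, Deny}.
States satisfying AX (A[busy → req U ¬busy]): {Req, Idle, Deny, Release}.

{Req, Idle, Deny, Release}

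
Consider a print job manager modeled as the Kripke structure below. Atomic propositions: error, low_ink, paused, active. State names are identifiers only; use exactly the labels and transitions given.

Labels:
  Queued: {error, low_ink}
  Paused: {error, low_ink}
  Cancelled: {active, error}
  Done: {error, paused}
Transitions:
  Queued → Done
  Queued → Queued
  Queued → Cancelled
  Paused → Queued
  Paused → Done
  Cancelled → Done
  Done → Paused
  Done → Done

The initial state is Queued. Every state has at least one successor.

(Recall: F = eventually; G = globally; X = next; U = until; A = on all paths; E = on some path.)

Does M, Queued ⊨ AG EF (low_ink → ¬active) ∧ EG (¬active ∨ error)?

States satisfying EF (low_ink → ¬active): {Queued, Paused, Cancelled, Done}.
States satisfying AG EF (low_ink → ¬active): {Queued, Paused, Cancelled, Done}.
States satisfying ¬active ∨ error: {Queued, Paused, Cancelled, Done}.
States satisfying EG (¬active ∨ error): {Queued, Paused, Cancelled, Done}.
States satisfying AG EF (low_ink → ¬active) ∧ EG (¬active ∨ error): {Queued, Paused, Cancelled, Done}.
Queued ∈ Sat(AG EF (low_ink → ¬active) ∧ EG (¬active ∨ error)).

Holds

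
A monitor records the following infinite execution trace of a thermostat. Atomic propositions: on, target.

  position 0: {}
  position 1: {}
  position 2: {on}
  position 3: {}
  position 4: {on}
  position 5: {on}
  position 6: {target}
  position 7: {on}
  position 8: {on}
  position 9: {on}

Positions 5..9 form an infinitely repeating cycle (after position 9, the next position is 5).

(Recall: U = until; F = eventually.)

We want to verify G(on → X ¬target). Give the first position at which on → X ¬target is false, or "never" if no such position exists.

Check on → X ¬target at each position in order: 0 ✓, 1 ✓, 2 ✓, 3 ✓, 4 ✓.
At position 5 the labels are {on} and the next position 6 has {target}, so on → X ¬target is false there. This is the first violation.

5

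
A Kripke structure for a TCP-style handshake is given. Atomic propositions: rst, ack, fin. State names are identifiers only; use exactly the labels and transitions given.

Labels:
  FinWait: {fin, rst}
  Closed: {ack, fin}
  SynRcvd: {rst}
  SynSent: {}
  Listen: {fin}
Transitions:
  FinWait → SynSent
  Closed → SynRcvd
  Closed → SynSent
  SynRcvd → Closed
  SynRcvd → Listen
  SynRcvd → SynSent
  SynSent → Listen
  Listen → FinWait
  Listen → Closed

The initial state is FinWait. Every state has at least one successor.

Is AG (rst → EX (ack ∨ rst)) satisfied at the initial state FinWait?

States satisfying rst → EX (ack ∨ rst): {Closed, SynRcvd, SynSent, Listen}.
States satisfying AG (rst → EX (ack ∨ rst)): ∅.
FinWait is reachable from FinWait and violates rst → EX (ack ∨ rst), so AG fails at FinWait.
FinWait ∉ Sat(AG (rst → EX (ack ∨ rst))).

No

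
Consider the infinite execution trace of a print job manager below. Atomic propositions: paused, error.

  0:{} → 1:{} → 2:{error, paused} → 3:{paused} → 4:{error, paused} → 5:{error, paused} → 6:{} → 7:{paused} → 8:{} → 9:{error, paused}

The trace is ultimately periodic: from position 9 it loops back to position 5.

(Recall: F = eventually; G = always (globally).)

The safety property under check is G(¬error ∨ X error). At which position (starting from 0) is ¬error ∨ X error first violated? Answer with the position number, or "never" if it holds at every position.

Check ¬error ∨ X error at each position in order: 0 ✓, 1 ✓.
At position 2 the labels are {error, paused} and the next position 3 has {paused}, so ¬error ∨ X error is false there. This is the first violation.

2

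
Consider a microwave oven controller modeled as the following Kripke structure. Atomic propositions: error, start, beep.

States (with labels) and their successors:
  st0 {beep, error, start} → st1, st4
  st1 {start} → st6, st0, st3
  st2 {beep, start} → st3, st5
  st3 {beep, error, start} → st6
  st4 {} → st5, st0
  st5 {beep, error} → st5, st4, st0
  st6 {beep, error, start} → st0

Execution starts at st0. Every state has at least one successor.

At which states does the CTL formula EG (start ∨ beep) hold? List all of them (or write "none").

{st0, st1, st2, st3, st5, st6}

States satisfying start ∨ beep: {st0, st1, st2, st3, st5, st6}.
States satisfying EG (start ∨ beep): {st0, st1, st2, st3, st5, st6}.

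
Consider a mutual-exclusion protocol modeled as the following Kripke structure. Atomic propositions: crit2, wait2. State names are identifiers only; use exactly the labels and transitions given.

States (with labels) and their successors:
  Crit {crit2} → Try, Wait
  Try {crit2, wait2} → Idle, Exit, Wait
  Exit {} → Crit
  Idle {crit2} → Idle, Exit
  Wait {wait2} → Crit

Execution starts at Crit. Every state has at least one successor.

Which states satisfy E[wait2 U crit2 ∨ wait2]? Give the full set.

States satisfying wait2: {Try, Wait}.
States satisfying crit2 ∨ wait2: {Crit, Try, Idle, Wait}.
States satisfying E[wait2 U crit2 ∨ wait2]: {Crit, Try, Idle, Wait}.

{Crit, Try, Idle, Wait}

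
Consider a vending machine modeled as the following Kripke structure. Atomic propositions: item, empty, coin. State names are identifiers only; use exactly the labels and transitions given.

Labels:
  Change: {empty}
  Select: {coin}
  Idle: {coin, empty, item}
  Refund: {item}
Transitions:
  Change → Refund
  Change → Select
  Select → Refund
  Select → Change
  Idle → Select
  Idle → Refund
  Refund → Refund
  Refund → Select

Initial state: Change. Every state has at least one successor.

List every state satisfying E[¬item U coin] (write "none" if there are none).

States satisfying ¬item: {Change, Select}.
States satisfying coin: {Select, Idle}.
States satisfying E[¬item U coin]: {Change, Select, Idle}.

{Change, Select, Idle}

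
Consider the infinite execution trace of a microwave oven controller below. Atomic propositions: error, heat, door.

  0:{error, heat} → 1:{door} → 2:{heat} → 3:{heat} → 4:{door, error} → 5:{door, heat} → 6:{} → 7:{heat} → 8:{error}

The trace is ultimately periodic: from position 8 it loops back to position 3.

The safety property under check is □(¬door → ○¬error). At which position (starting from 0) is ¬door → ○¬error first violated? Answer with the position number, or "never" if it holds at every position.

3

Check ¬door → ○¬error at each position in order: 0 ✓, 1 ✓, 2 ✓.
At position 3 the labels are {heat} and the next position 4 has {door, error}, so ¬door → ○¬error is false there. This is the first violation.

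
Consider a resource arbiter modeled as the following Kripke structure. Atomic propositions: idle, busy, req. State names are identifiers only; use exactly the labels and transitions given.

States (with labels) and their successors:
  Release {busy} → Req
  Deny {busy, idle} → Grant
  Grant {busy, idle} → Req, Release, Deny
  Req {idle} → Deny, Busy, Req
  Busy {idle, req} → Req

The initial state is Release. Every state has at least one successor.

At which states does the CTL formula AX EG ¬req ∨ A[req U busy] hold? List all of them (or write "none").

States satisfying EG ¬req: {Release, Deny, Grant, Req}.
States satisfying AX EG ¬req: {Release, Deny, Grant, Busy}.
States satisfying req: {Busy}.
States satisfying busy: {Release, Deny, Grant}.
States satisfying A[req U busy]: {Release, Deny, Grant}.
States satisfying AX EG ¬req ∨ A[req U busy]: {Release, Deny, Grant, Busy}.

{Release, Deny, Grant, Busy}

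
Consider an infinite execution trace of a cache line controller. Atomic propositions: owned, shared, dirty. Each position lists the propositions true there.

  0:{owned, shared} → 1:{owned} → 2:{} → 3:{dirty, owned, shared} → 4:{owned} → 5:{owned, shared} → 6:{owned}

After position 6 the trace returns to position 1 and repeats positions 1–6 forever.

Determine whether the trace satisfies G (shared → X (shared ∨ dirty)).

No

shared → X (shared ∨ dirty) must hold at every position from 0 onward. It fails at position 0, so G (shared → X (shared ∨ dirty)) is false.
Positions where shared holds: 0, 3, 5.
Check X (shared ∨ dirty) at each: 0→fails, 3→fails, 5→fails.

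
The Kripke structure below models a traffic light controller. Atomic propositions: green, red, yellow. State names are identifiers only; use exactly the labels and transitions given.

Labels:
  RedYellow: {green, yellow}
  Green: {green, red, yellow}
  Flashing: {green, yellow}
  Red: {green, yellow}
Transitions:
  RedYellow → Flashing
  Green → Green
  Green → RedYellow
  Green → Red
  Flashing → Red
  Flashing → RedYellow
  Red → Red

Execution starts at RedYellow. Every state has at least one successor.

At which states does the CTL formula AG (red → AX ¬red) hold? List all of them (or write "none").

States satisfying red → AX ¬red: {RedYellow, Flashing, Red}.
States satisfying AG (red → AX ¬red): {RedYellow, Flashing, Red}.

{RedYellow, Flashing, Red}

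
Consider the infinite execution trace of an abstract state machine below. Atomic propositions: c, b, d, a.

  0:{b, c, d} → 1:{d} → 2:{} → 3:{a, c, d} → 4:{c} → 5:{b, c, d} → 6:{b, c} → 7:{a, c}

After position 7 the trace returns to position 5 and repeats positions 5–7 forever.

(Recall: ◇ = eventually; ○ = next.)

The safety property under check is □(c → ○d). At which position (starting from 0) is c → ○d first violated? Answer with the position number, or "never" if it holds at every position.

3

Check c → ○d at each position in order: 0 ✓, 1 ✓, 2 ✓.
At position 3 the labels are {a, c, d} and the next position 4 has {c}, so c → ○d is false there. This is the first violation.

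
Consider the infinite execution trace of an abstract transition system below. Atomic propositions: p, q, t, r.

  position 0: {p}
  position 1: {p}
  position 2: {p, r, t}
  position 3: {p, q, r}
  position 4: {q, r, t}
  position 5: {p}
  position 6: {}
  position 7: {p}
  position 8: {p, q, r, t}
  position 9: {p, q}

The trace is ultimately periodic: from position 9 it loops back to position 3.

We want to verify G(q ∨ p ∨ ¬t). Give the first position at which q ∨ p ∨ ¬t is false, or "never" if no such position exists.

q ∨ p ∨ ¬t holds at every position 0..9, and those are all the positions the trace ever visits, so the invariant G(q ∨ p ∨ ¬t) is never violated.

never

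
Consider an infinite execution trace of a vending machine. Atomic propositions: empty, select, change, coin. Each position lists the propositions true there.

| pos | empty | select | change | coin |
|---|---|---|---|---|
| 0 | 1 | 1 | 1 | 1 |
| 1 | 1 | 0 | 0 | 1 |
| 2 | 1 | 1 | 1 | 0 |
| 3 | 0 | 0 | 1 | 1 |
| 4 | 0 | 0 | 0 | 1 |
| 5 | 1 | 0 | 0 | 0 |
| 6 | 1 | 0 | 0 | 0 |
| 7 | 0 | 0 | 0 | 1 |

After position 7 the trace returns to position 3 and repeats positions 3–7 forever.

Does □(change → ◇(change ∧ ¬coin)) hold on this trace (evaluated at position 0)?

change → ◇(change ∧ ¬coin) must hold at every position from 0 onward. It fails at position 3, so □(change → ◇(change ∧ ¬coin)) is false.
Positions where change holds: 0, 2, 3.
Check ◇(change ∧ ¬coin) at each: 0→ok, 2→ok, 3→fails.

Does not hold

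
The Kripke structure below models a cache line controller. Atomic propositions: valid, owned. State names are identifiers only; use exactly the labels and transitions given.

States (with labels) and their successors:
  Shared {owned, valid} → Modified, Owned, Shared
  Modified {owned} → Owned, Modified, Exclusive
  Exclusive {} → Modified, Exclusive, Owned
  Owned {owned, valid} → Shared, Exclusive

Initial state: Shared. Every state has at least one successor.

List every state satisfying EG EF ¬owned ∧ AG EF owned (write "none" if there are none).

States satisfying EF ¬owned: {Shared, Modified, Exclusive, Owned}.
States satisfying EG EF ¬owned: {Shared, Modified, Exclusive, Owned}.
States satisfying EF owned: {Shared, Modified, Exclusive, Owned}.
States satisfying AG EF owned: {Shared, Modified, Exclusive, Owned}.
States satisfying EG EF ¬owned ∧ AG EF owned: {Shared, Modified, Exclusive, Owned}.

{Shared, Modified, Exclusive, Owned}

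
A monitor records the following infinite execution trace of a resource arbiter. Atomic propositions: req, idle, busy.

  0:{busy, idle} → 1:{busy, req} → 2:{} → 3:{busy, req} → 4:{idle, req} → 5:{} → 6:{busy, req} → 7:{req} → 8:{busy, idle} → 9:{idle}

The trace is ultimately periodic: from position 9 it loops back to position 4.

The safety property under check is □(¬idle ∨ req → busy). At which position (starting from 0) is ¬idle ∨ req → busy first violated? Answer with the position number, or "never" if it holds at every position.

Check ¬idle ∨ req → busy at each position in order: 0 ✓, 1 ✓.
At position 2 the labels are {}, so ¬idle ∨ req → busy is false there. This is the first violation.

2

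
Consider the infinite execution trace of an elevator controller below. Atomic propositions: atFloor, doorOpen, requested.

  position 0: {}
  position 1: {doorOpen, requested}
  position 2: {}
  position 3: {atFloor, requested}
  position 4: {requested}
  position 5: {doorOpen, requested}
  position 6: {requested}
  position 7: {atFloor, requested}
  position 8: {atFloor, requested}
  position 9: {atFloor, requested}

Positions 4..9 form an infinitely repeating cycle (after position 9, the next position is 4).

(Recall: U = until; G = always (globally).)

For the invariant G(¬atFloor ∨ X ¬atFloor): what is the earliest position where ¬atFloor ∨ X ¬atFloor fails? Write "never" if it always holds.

Check ¬atFloor ∨ X ¬atFloor at each position in order: 0 ✓, 1 ✓, 2 ✓, 3 ✓, 4 ✓, 5 ✓, 6 ✓.
At position 7 the labels are {atFloor, requested} and the next position 8 has {atFloor, requested}, so ¬atFloor ∨ X ¬atFloor is false there. This is the first violation.

7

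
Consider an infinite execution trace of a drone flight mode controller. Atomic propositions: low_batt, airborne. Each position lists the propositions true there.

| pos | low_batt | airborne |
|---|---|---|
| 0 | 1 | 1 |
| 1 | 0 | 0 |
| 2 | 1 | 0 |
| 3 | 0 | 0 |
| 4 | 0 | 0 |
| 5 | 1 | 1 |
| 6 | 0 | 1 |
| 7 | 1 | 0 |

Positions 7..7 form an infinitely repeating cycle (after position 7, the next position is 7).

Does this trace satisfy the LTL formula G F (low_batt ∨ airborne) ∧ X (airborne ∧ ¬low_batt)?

F (low_batt ∨ airborne) holds at every position 0..7, and those are all positions ever visited, so G F (low_batt ∨ airborne) holds.
The position after 0 is 1; airborne ∧ ¬low_batt is false there.
At position 0: G F (low_batt ∨ airborne) is true; X (airborne ∧ ¬low_batt) is false; so G F (low_batt ∨ airborne) ∧ X (airborne ∧ ¬low_batt) is false.

Does not hold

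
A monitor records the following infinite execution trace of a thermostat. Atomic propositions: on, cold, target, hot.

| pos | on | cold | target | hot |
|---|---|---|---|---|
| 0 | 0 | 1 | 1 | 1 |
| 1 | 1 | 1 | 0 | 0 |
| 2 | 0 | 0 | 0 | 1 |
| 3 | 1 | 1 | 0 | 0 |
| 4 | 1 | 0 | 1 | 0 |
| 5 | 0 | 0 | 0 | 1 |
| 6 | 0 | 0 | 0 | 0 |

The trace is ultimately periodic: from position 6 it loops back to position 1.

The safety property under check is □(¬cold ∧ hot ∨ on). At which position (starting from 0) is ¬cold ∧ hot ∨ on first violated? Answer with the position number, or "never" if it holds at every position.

At position 0 the labels are {cold, hot, target}, so ¬cold ∧ hot ∨ on is false there. This is the first violation.

0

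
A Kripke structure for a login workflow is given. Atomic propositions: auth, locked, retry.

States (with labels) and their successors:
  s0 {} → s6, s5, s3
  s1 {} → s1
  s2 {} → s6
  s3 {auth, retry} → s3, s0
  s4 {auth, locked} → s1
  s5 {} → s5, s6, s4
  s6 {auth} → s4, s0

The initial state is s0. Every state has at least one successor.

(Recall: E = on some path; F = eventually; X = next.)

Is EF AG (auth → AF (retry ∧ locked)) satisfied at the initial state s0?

States satisfying AG (auth → AF (retry ∧ locked)): {s1}.
States satisfying EF AG (auth → AF (retry ∧ locked)): {s0, s1, s2, s3, s4, s5, s6}.
Some path from s0 reaches a state where AG (auth → AF (retry ∧ locked)) holds.
s0 ∈ Sat(EF AG (auth → AF (retry ∧ locked))).

Holds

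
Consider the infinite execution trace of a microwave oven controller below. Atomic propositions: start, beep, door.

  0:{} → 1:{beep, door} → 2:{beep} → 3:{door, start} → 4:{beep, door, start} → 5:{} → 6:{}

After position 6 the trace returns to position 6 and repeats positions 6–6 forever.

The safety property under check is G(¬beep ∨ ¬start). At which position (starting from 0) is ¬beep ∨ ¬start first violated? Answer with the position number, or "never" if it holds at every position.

Check ¬beep ∨ ¬start at each position in order: 0 ✓, 1 ✓, 2 ✓, 3 ✓.
At position 4 the labels are {beep, door, start}, so ¬beep ∨ ¬start is false there. This is the first violation.

4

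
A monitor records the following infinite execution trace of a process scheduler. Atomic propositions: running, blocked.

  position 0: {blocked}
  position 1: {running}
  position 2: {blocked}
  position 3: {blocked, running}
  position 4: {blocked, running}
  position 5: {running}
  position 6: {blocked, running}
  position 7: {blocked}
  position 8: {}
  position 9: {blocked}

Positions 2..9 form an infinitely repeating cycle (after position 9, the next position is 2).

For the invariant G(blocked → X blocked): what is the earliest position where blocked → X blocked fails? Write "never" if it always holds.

0

At position 0 the labels are {blocked} and the next position 1 has {running}, so blocked → X blocked is false there. This is the first violation.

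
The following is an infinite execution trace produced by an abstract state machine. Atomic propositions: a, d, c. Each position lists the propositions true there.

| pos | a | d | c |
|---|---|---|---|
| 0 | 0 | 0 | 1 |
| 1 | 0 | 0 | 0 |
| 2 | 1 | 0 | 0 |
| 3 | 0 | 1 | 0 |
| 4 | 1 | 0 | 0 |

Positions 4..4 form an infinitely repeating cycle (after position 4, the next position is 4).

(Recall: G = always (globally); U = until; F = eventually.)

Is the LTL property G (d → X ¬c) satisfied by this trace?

d → X ¬c holds at every position 0..4, and those are all positions ever visited, so G (d → X ¬c) holds.
Positions where d holds: 3.
Check X ¬c at each: 3→ok.

Yes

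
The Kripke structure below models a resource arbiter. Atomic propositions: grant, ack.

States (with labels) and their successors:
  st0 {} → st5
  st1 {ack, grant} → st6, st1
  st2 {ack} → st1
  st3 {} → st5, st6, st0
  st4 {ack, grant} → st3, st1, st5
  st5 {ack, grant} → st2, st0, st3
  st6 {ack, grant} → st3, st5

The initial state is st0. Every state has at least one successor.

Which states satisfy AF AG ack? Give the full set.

States satisfying AG ack: ∅.
States satisfying AF AG ack: ∅.

none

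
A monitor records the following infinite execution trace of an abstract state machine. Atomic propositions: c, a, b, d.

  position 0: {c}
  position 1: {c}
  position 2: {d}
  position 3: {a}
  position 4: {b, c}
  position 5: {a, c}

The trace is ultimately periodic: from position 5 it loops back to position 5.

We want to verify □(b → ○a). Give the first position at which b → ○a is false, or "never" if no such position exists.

b → ○a holds at every position 0..5, and those are all the positions the trace ever visits, so the invariant □(b → ○a) is never violated.

never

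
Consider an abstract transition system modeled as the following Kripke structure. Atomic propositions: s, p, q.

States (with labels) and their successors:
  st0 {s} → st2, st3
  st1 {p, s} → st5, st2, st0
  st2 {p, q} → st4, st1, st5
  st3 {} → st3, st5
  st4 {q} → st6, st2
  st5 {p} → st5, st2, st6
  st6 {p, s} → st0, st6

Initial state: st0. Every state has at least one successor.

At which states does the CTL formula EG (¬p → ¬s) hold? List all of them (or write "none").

States satisfying ¬p → ¬s: {st1, st2, st3, st4, st5, st6}.
States satisfying EG (¬p → ¬s): {st1, st2, st3, st4, st5, st6}.

{st1, st2, st3, st4, st5, st6}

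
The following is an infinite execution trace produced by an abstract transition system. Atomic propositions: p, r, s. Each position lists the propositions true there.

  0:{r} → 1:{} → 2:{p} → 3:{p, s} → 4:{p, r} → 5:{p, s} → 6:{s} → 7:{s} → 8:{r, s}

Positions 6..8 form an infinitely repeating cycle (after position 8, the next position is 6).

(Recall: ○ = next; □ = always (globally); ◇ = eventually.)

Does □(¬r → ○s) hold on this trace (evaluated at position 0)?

¬r → ○s must hold at every position from 0 onward. It fails at position 1, so □(¬r → ○s) is false.
Positions where ¬r holds: 1, 2, 3, 5, 6, 7.
Check ○s at each: 1→fails, 2→ok, 3→fails, 5→ok, 6→ok, 7→ok.

Violated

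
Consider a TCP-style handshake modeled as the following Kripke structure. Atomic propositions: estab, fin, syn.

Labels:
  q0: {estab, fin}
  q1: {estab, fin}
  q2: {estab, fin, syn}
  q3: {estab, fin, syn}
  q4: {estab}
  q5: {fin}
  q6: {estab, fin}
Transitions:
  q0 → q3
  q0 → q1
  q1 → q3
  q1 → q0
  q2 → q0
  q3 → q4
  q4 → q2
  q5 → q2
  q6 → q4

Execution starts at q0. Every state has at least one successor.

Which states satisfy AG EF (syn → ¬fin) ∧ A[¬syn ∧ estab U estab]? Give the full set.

States satisfying EF (syn → ¬fin): {q0, q1, q2, q3, q4, q5, q6}.
States satisfying AG EF (syn → ¬fin): {q0, q1, q2, q3, q4, q5, q6}.
States satisfying ¬syn ∧ estab: {q0, q1, q4, q6}.
States satisfying estab: {q0, q1, q2, q3, q4, q6}.
States satisfying A[¬syn ∧ estab U estab]: {q0, q1, q2, q3, q4, q6}.
States satisfying AG EF (syn → ¬fin) ∧ A[¬syn ∧ estab U estab]: {q0, q1, q2, q3, q4, q6}.

{q0, q1, q2, q3, q4, q6}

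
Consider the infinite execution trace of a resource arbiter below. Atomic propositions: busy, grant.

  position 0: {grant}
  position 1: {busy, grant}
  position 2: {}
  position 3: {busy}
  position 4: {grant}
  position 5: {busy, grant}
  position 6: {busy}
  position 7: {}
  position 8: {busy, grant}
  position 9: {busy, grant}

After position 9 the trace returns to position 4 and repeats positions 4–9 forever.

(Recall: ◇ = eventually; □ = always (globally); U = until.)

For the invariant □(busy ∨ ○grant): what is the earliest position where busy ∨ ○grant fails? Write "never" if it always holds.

Check busy ∨ ○grant at each position in order: 0 ✓, 1 ✓.
At position 2 the labels are {} and the next position 3 has {busy}, so busy ∨ ○grant is false there. This is the first violation.

2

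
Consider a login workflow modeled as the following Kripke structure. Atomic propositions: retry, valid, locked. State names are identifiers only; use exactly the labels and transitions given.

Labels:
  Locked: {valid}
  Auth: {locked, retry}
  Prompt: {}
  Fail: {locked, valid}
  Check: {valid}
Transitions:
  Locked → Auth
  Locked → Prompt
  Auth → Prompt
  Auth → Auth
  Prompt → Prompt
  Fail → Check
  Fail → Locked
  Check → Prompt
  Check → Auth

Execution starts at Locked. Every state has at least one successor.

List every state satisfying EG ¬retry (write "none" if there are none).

States satisfying ¬retry: {Locked, Prompt, Fail, Check}.
States satisfying EG ¬retry: {Locked, Prompt, Fail, Check}.

{Locked, Prompt, Fail, Check}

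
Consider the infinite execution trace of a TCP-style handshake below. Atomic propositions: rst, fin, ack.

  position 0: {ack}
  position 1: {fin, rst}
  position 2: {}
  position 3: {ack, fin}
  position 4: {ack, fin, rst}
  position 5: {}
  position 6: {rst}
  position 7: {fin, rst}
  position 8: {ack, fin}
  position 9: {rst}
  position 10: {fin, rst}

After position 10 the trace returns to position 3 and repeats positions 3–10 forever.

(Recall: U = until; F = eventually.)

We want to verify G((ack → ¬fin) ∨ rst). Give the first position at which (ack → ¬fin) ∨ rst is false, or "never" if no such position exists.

3

Check (ack → ¬fin) ∨ rst at each position in order: 0 ✓, 1 ✓, 2 ✓.
At position 3 the labels are {ack, fin}, so (ack → ¬fin) ∨ rst is false there. This is the first violation.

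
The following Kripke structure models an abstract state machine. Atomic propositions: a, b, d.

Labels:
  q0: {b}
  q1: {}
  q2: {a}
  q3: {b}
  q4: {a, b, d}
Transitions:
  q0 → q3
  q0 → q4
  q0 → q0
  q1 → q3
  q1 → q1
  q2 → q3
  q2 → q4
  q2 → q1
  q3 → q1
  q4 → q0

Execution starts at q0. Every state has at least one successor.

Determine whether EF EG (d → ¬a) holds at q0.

States satisfying EG (d → ¬a): {q0, q1, q2, q3}.
States satisfying EF EG (d → ¬a): {q0, q1, q2, q3, q4}.
Some path from q0 reaches a state where EG (d → ¬a) holds.
q0 ∈ Sat(EF EG (d → ¬a)).

Yes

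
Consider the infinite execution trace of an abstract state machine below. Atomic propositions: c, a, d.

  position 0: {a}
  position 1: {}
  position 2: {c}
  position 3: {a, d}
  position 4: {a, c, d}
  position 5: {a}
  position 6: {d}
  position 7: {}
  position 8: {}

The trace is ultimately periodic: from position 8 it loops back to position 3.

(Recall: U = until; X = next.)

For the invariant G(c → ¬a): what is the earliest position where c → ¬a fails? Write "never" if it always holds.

Check c → ¬a at each position in order: 0 ✓, 1 ✓, 2 ✓, 3 ✓.
At position 4 the labels are {a, c, d}, so c → ¬a is false there. This is the first violation.

4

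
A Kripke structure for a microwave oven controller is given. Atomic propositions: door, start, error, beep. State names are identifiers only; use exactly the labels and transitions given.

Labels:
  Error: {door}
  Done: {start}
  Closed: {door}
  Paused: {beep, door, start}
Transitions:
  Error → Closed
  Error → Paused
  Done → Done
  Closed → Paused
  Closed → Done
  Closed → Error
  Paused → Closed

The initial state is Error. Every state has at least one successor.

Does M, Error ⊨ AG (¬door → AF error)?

No

States satisfying ¬door → AF error: {Error, Closed, Paused}.
States satisfying AG (¬door → AF error): ∅.
Done is reachable from Error and violates ¬door → AF error, so AG fails at Error.
Error ∉ Sat(AG (¬door → AF error)).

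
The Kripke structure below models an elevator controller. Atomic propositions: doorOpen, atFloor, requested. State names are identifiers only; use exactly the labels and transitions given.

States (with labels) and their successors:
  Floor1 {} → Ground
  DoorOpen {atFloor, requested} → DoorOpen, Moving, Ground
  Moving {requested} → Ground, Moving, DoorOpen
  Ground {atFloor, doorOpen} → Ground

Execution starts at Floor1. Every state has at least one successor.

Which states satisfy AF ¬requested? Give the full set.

States satisfying ¬requested: {Floor1, Ground}.
States satisfying AF ¬requested: {Floor1, Ground}.

{Floor1, Ground}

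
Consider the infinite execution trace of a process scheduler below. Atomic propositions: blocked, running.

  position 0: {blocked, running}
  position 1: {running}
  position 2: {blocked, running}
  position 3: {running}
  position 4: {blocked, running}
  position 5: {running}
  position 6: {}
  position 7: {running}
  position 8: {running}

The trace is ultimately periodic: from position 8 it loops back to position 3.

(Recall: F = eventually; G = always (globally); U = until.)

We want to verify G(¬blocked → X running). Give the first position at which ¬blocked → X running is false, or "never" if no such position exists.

Check ¬blocked → X running at each position in order: 0 ✓, 1 ✓, 2 ✓, 3 ✓, 4 ✓.
At position 5 the labels are {running} and the next position 6 has {}, so ¬blocked → X running is false there. This is the first violation.

5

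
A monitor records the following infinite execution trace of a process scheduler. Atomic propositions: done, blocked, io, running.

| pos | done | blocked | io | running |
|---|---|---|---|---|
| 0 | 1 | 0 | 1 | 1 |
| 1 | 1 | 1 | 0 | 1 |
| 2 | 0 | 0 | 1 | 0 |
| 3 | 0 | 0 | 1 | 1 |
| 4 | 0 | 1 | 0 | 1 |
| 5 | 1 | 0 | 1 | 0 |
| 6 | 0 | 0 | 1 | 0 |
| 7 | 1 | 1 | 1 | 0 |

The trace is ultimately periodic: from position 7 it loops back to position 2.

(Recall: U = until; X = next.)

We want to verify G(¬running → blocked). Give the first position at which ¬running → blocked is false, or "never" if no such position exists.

Check ¬running → blocked at each position in order: 0 ✓, 1 ✓.
At position 2 the labels are {io}, so ¬running → blocked is false there. This is the first violation.

2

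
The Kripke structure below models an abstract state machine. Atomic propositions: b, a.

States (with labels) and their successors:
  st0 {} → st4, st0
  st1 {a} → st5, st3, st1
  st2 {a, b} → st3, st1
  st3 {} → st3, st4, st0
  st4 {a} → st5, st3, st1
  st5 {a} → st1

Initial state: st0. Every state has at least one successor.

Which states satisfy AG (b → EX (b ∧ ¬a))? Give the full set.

{st0, st1, st3, st4, st5}

States satisfying b → EX (b ∧ ¬a): {st0, st1, st3, st4, st5}.
States satisfying AG (b → EX (b ∧ ¬a)): {st0, st1, st3, st4, st5}.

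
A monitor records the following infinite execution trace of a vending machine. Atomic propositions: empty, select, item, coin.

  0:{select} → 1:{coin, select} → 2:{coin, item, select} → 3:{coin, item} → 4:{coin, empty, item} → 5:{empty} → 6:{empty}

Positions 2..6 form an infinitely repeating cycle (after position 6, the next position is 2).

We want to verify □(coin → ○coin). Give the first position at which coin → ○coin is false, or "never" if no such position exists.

Check coin → ○coin at each position in order: 0 ✓, 1 ✓, 2 ✓, 3 ✓.
At position 4 the labels are {coin, empty, item} and the next position 5 has {empty}, so coin → ○coin is false there. This is the first violation.

4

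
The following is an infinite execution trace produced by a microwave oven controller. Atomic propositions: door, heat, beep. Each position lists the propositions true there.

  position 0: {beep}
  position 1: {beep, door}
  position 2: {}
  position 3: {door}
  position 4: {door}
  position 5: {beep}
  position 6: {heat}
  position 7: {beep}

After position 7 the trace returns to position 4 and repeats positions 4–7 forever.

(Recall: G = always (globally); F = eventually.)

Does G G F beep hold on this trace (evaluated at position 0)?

Holds

G F beep holds at every position 0..7, and those are all positions ever visited, so G G F beep holds.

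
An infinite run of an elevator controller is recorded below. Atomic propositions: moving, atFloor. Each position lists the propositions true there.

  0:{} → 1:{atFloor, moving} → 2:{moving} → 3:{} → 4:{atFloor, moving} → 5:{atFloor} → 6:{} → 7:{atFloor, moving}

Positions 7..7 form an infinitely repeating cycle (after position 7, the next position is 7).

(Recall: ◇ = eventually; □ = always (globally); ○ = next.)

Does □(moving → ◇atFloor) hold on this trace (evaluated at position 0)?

Holds

moving → ◇atFloor holds at every position 0..7, and those are all positions ever visited, so □(moving → ◇atFloor) holds.
Positions where moving holds: 1, 2, 4, 7.
Check ◇atFloor at each: 1→ok, 2→ok, 4→ok, 7→ok.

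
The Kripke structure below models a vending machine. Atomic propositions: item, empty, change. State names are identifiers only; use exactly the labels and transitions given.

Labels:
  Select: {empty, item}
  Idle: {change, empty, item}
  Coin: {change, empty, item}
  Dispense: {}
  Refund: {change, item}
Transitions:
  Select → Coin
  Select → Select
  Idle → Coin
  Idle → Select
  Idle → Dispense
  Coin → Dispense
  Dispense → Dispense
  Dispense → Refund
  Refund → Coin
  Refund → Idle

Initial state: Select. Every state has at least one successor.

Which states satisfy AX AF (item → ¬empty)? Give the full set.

{Coin, Dispense}

States satisfying AF (item → ¬empty): {Coin, Dispense, Refund}.
States satisfying AX AF (item → ¬empty): {Coin, Dispense}.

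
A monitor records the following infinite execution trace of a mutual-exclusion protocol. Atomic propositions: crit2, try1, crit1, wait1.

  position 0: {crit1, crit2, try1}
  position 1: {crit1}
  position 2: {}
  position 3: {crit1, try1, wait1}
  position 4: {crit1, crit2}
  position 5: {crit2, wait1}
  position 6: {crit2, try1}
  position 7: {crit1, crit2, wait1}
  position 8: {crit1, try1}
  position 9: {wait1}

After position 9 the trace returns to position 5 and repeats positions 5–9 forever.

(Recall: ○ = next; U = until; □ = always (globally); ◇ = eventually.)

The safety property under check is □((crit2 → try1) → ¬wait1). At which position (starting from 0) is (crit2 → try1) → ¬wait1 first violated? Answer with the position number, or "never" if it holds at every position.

Check (crit2 → try1) → ¬wait1 at each position in order: 0 ✓, 1 ✓, 2 ✓.
At position 3 the labels are {crit1, try1, wait1}, so (crit2 → try1) → ¬wait1 is false there. This is the first violation.

3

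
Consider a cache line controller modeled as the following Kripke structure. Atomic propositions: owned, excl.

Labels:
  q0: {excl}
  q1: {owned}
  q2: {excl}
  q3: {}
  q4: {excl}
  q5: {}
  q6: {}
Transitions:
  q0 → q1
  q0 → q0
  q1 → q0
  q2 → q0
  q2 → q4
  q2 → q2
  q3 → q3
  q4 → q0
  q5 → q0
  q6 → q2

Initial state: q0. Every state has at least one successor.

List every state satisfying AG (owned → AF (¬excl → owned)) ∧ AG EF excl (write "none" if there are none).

States satisfying owned → AF (¬excl → owned): {q0, q1, q2, q3, q4, q5, q6}.
States satisfying AG (owned → AF (¬excl → owned)): {q0, q1, q2, q3, q4, q5, q6}.
States satisfying EF excl: {q0, q1, q2, q4, q5, q6}.
States satisfying AG EF excl: {q0, q1, q2, q4, q5, q6}.
States satisfying AG (owned → AF (¬excl → owned)) ∧ AG EF excl: {q0, q1, q2, q4, q5, q6}.

{q0, q1, q2, q4, q5, q6}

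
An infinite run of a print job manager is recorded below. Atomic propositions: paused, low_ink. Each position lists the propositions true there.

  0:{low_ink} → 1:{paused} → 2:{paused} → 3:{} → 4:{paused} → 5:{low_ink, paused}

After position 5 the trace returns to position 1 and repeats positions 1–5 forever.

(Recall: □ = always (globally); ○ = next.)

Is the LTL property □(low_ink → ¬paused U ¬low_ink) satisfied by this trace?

low_ink → ¬paused U ¬low_ink must hold at every position from 0 onward. It fails at position 5, so □(low_ink → ¬paused U ¬low_ink) is false.
Positions where low_ink holds: 0, 5.
Check ¬paused U ¬low_ink at each: 0→ok, 5→fails.

No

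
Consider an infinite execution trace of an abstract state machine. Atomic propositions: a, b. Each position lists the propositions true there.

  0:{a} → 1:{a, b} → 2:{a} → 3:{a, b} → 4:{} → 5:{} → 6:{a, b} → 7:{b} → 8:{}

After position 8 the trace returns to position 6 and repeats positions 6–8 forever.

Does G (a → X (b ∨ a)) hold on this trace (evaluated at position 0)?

Violated

a → X (b ∨ a) must hold at every position from 0 onward. It fails at position 3, so G (a → X (b ∨ a)) is false.
Positions where a holds: 0, 1, 2, 3, 6.
Check X (b ∨ a) at each: 0→ok, 1→ok, 2→ok, 3→fails, 6→ok.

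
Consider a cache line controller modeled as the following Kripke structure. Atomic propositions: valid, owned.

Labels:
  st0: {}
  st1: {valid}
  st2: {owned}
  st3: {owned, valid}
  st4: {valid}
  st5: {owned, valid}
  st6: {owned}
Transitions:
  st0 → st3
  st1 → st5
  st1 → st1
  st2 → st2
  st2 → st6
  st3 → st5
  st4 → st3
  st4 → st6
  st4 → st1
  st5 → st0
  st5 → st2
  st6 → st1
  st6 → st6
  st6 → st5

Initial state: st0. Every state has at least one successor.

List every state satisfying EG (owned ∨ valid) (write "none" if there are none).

States satisfying owned ∨ valid: {st1, st2, st3, st4, st5, st6}.
States satisfying EG (owned ∨ valid): {st1, st2, st3, st4, st5, st6}.

{st1, st2, st3, st4, st5, st6}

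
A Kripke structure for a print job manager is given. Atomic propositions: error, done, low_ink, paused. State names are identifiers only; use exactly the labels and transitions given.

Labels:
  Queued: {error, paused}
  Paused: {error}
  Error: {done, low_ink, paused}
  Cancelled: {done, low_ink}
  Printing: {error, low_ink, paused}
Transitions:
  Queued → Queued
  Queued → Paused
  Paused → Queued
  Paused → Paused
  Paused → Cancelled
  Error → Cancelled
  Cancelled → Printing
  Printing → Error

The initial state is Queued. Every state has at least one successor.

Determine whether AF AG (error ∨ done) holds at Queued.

States satisfying AG (error ∨ done): {Queued, Paused, Error, Cancelled, Printing}.
States satisfying AF AG (error ∨ done): {Queued, Paused, Error, Cancelled, Printing}.
Queued ∈ Sat(AF AG (error ∨ done)).

Yes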